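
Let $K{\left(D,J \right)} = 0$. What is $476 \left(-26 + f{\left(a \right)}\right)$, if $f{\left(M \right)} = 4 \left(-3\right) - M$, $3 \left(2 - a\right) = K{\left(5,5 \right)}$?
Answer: $-19040$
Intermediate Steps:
$a = 2$ ($a = 2 - 0 = 2 + 0 = 2$)
$f{\left(M \right)} = -12 - M$
$476 \left(-26 + f{\left(a \right)}\right) = 476 \left(-26 - 14\right) = 476 \left(-40\right) = -19040$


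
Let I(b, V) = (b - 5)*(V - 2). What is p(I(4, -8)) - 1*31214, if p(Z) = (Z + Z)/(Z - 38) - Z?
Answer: -218573/7 ≈ -31225.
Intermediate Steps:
I(b, V) = (-5 + b)*(-2 + V)
p(Z) = -Z + 2*Z/(-38 + Z) (p(Z) = (2*Z)/(-38 + Z) - Z = 2*Z/(-38 + Z) - Z = -Z + 2*Z/(-38 + Z))
p(I(4, -8)) - 1*31214 = (10 - 5*(-8) - 2*4 - 8*4)*(40 - (10 - 5*(-8) - 2*4 - 8*4))/(-38 + (10 - 5*(-8) - 2*4 - 8*4)) - 1*31214 = (10 + 40 - 8 - 32)*(40 - (10 + 40 - 8 - 32))/(-38 + (10 + 40 - 8 - 32)) - 31214 = 10*(40 - 1*10)/(-38 + 10) - 31214 = 10*(40 - 10)/(-28) - 31214 = 10*(-1/28)*30 - 31214 = -75/7 - 31214 = -218573/7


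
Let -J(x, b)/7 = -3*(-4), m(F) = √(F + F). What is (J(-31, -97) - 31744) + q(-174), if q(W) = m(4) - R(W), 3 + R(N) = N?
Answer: -31651 + 2*√2 ≈ -31648.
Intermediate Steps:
m(F) = √2*√F (m(F) = √(2*F) = √2*√F)
R(N) = -3 + N
J(x, b) = -84 (J(x, b) = -(-21)*(-4) = -7*12 = -84)
q(W) = 3 - W + 2*√2 (q(W) = √2*√4 - (-3 + W) = √2*2 + (3 - W) = 2*√2 + (3 - W) = 3 - W + 2*√2)
(J(-31, -97) - 31744) + q(-174) = (-84 - 31744) + (3 - 1*(-174) + 2*√2) = -31828 + (3 + 174 + 2*√2) = -31828 + (177 + 2*√2) = -31651 + 2*√2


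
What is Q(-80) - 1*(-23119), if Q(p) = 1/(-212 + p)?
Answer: 6750747/292 ≈ 23119.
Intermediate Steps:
Q(-80) - 1*(-23119) = 1/(-212 - 80) - 1*(-23119) = 1/(-292) + 23119 = -1/292 + 23119 = 6750747/292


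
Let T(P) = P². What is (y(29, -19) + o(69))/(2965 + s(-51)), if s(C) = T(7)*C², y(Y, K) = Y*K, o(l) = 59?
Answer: -246/65207 ≈ -0.0037726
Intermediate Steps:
y(Y, K) = K*Y
s(C) = 49*C² (s(C) = 7²*C² = 49*C²)
(y(29, -19) + o(69))/(2965 + s(-51)) = (-19*29 + 59)/(2965 + 49*(-51)²) = (-551 + 59)/(2965 + 49*2601) = -492/(2965 + 127449) = -492/130414 = -492*1/130414 = -246/65207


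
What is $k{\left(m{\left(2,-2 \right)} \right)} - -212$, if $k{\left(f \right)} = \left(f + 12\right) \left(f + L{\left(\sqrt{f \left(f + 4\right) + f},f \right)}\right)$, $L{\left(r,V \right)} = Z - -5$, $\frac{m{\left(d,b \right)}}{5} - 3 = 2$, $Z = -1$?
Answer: $1285$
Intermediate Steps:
$m{\left(d,b \right)} = 25$ ($m{\left(d,b \right)} = 15 + 5 \cdot 2 = 15 + 10 = 25$)
$L{\left(r,V \right)} = 4$ ($L{\left(r,V \right)} = -1 - -5 = -1 + 5 = 4$)
$k{\left(f \right)} = \left(4 + f\right) \left(12 + f\right)$ ($k{\left(f \right)} = \left(f + 12\right) \left(f + 4\right) = \left(12 + f\right) \left(4 + f\right) = \left(4 + f\right) \left(12 + f\right)$)
$k{\left(m{\left(2,-2 \right)} \right)} - -212 = \left(48 + 25^{2} + 16 \cdot 25\right) - -212 = \left(48 + 625 + 400\right) + 212 = 1073 + 212 = 1285$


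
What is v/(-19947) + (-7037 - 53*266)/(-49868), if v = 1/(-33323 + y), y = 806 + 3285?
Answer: 440129359961/1038484543824 ≈ 0.42382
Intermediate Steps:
y = 4091
v = -1/29232 (v = 1/(-33323 + 4091) = 1/(-29232) = -1/29232 ≈ -3.4209e-5)
v/(-19947) + (-7037 - 53*266)/(-49868) = -1/29232/(-19947) + (-7037 - 53*266)/(-49868) = -1/29232*(-1/19947) + (-7037 - 1*14098)*(-1/49868) = 1/583090704 + (-7037 - 14098)*(-1/49868) = 1/583090704 - 21135*(-1/49868) = 1/583090704 + 21135/49868 = 440129359961/1038484543824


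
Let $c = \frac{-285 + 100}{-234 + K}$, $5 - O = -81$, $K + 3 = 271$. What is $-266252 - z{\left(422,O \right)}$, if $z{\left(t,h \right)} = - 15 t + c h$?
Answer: $- \frac{4410719}{17} \approx -2.5945 \cdot 10^{5}$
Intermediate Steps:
$K = 268$ ($K = -3 + 271 = 268$)
$O = 86$ ($O = 5 - -81 = 5 + 81 = 86$)
$c = - \frac{185}{34}$ ($c = \frac{-285 + 100}{-234 + 268} = - \frac{185}{34} \approx -5.4412$)
$z{\left(t,h \right)} = - 15 t - \frac{185 h}{34}$
$-266252 - z{\left(422,O \right)} = -266252 - \left(\left(-15\right) 422 - \frac{7955}{17}\right) = -266252 - \left(-6330 - \frac{7955}{17}\right) = -266252 - - \frac{115565}{17} = -266252 + \frac{115565}{17} = - \frac{4410719}{17}$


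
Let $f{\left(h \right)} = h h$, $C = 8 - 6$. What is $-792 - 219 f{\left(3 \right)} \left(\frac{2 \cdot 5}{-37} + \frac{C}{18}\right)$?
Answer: $- \frac{17697}{37} \approx -478.3$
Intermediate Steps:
$C = 2$
$f{\left(h \right)} = h^{2}$
$-792 - 219 f{\left(3 \right)} \left(\frac{2 \cdot 5}{-37} + \frac{C}{18}\right) = -792 - 219 \cdot 3^{2} \left(\frac{2 \cdot 5}{-37} + \frac{2}{18}\right) = -792 - 219 \cdot 9 \left(10 \left(- \frac{1}{37}\right) + 2 \cdot \frac{1}{18}\right) = -792 - 219 \cdot 9 \left(- \frac{10}{37} + \frac{1}{9}\right) = -792 - 219 \cdot 9 \left(- \frac{53}{333}\right) = -792 - - \frac{11607}{37} = -792 + \frac{11607}{37} = - \frac{17697}{37}$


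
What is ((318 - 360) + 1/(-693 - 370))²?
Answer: 1993354609/1129969 ≈ 1764.1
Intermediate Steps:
((318 - 360) + 1/(-693 - 370))² = (-42 + 1/(-1063))² = (-42 - 1/1063)² = (-44647/1063)² = 1993354609/1129969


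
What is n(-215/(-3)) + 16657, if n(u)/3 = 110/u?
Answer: 716449/43 ≈ 16662.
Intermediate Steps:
n(u) = 330/u (n(u) = 3*(110/u) = 330/u)
n(-215/(-3)) + 16657 = 330/((-215/(-3))) + 16657 = 330/((-215*(-⅓))) + 16657 = 330/(215/3) + 16657 = 330*(3/215) + 16657 = 198/43 + 16657 = 716449/43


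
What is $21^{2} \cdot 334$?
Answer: $147294$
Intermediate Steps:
$21^{2} \cdot 334 = 441 \cdot 334 = 147294$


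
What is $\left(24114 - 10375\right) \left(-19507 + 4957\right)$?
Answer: $-199902450$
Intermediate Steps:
$\left(24114 - 10375\right) \left(-19507 + 4957\right) = 13739 \left(-14550\right) = -199902450$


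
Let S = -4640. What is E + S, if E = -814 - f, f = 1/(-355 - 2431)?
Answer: -15194843/2786 ≈ -5454.0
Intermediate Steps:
f = -1/2786 (f = 1/(-2786) = -1/2786 ≈ -0.00035894)
E = -2267803/2786 (E = -814 - 1*(-1/2786) = -814 + 1/2786 = -2267803/2786 ≈ -814.00)
E + S = -2267803/2786 - 4640 = -15194843/2786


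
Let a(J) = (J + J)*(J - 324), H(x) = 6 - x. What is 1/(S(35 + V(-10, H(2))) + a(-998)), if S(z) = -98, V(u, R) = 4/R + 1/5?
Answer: 1/2638614 ≈ 3.7899e-7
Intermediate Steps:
a(J) = 2*J*(-324 + J) (a(J) = (2*J)*(-324 + J) = 2*J*(-324 + J))
V(u, R) = ⅕ + 4/R (V(u, R) = 4/R + 1*(⅕) = 4/R + ⅕ = ⅕ + 4/R)
1/(S(35 + V(-10, H(2))) + a(-998)) = 1/(-98 + 2*(-998)*(-324 - 998)) = 1/(-98 + 2*(-998)*(-1322)) = 1/(-98 + 2638712) = 1/2638614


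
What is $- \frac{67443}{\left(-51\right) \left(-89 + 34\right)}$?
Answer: $- \frac{22481}{935} \approx -24.044$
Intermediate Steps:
$- \frac{67443}{\left(-51\right) \left(-89 + 34\right)} = - \frac{67443}{\left(-51\right) \left(-55\right)} = - \frac{67443}{2805} = \left(-67443\right) \frac{1}{2805} = - \frac{22481}{935}$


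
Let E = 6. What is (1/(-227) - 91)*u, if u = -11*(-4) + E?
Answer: -1032900/227 ≈ -4550.2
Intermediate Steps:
u = 50 (u = -11*(-4) + 6 = 44 + 6 = 50)
(1/(-227) - 91)*u = (1/(-227) - 91)*50 = (-1/227 - 91)*50 = -20658/227*50 = -1032900/227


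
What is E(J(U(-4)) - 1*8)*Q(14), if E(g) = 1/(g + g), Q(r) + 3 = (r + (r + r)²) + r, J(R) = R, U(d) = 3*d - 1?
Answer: -809/42 ≈ -19.262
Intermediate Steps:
U(d) = -1 + 3*d
Q(r) = -3 + 2*r + 4*r² (Q(r) = -3 + ((r + (r + r)²) + r) = -3 + ((r + (2*r)²) + r) = -3 + ((r + 4*r²) + r) = -3 + (2*r + 4*r²) = -3 + 2*r + 4*r²)
E(g) = 1/(2*g)
E(J(U(-4)) - 1*8)*Q(14) = (1/(2*((-1 + 3*(-4)) - 1*8)))*(-3 + 2*14 + 4*14²) = (1/(2*((-1 - 12) - 8)))*(-3 + 28 + 4*196) = (1/(2*(-13 - 8)))*(-3 + 28 + 784) = ((½)/(-21))*809 = ((½)*(-1/21))*809 = -1/42*809 = -809/42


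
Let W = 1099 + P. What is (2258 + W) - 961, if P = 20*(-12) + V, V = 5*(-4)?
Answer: 2136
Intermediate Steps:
V = -20
P = -260 (P = 20*(-12) - 20 = -240 - 20 = -260)
W = 839 (W = 1099 - 260 = 839)
(2258 + W) - 961 = (2258 + 839) - 961 = 3097 - 961 = 2136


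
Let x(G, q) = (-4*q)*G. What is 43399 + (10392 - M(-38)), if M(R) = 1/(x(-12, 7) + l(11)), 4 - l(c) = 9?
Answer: 17804820/331 ≈ 53791.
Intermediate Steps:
l(c) = -5 (l(c) = 4 - 1*9 = 4 - 9 = -5)
x(G, q) = -4*G*q
M(R) = 1/331 (M(R) = 1/(-4*(-12)*7 - 5) = 1/(336 - 5) = 1/331)
43399 + (10392 - M(-38)) = 43399 + (10392 - 1*1/331) = 43399 + (10392 - 1/331) = 43399 + 3439751/331 = 17804820/331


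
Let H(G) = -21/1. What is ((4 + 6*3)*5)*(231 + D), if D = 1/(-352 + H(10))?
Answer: 9477820/373 ≈ 25410.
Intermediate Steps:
H(G) = -21 (H(G) = -21*1 = -21)
D = -1/373 (D = 1/(-352 - 21) = 1/(-373) = -1/373 ≈ -0.0026810)
((4 + 6*3)*5)*(231 + D) = ((4 + 6*3)*5)*(231 - 1/373) = ((4 + 18)*5)*(86162/373) = (22*5)*(86162/373) = 110*(86162/373) = 9477820/373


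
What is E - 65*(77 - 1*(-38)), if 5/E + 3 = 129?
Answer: -941845/126 ≈ -7475.0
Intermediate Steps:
E = 5/126 (E = 5/(-3 + 129) = 5/126 ≈ 0.039683)
E - 65*(77 - 1*(-38)) = 5/126 - 65*(77 - 1*(-38)) = 5/126 - 65*(77 + 38) = 5/126 - 65*115 = 5/126 - 7475 = -941845/126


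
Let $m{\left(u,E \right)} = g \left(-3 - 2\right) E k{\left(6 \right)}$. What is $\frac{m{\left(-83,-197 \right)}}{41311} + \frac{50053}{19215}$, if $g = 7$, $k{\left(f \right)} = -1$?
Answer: $\frac{1935252058}{793790865} \approx 2.438$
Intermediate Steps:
$m{\left(u,E \right)} = 35 E$ ($m{\left(u,E \right)} = 7 \left(-3 - 2\right) E \left(-1\right) = 7 \left(- 5 E\right) \left(-1\right) = - 35 E \left(-1\right) = 35 E$)
$\frac{m{\left(-83,-197 \right)}}{41311} + \frac{50053}{19215} = \frac{35 \left(-197\right)}{41311} + \frac{50053}{19215} = \left(-6895\right) \frac{1}{41311} + 50053 \cdot \frac{1}{19215} = - \frac{6895}{41311} + \frac{50053}{19215} = \frac{1935252058}{793790865}$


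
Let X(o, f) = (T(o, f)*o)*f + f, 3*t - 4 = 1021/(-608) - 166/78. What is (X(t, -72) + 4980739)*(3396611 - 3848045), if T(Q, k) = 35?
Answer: -1110694494746457/494 ≈ -2.2484e+12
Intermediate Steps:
t = 4565/71136 (t = 4/3 + (1021/(-608) - 166/78)/3 = 4/3 + (1021*(-1/608) - 166*1/78)/3 = 4/3 + (-1021/608 - 83/39)/3 = 4/3 + (⅓)*(-90283/23712) = 4/3 - 90283/71136 = 4565/71136 ≈ 0.064173)
X(o, f) = f + 35*f*o (X(o, f) = (35*o)*f + f = 35*f*o + f = f + 35*f*o)
(X(t, -72) + 4980739)*(3396611 - 3848045) = (-72*(1 + 35*(4565/71136)) + 4980739)*(3396611 - 3848045) = (-72*(1 + 159775/71136) + 4980739)*(-451434) = (-72*230911/71136 + 4980739)*(-451434) = (-230911/988 + 4980739)*(-451434) = (4920739221/988)*(-451434) = -1110694494746457/494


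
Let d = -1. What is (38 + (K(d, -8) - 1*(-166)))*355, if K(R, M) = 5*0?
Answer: 72420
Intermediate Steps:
K(R, M) = 0
(38 + (K(d, -8) - 1*(-166)))*355 = (38 + (0 - 1*(-166)))*355 = (38 + (0 + 166))*355 = (38 + 166)*355 = 204*355 = 72420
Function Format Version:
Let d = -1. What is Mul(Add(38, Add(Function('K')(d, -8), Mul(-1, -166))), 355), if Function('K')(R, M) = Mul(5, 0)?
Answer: 72420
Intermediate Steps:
Function('K')(R, M) = 0
Mul(Add(38, Add(Function('K')(d, -8), Mul(-1, -166))), 355) = Mul(Add(38, Add(0, Mul(-1, -166))), 355) = Mul(Add(38, Add(0, 166)), 355) = Mul(Add(38, 166), 355) = Mul(204, 355) = 72420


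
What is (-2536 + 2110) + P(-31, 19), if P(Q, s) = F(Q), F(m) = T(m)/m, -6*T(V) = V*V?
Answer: -2525/6 ≈ -420.83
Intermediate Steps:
T(V) = -V²/6 (T(V) = -V*V/6 = -V²/6)
F(m) = -m/6 (F(m) = (-m²/6)/m = -m/6)
P(Q, s) = -Q/6
(-2536 + 2110) + P(-31, 19) = (-2536 + 2110) - ⅙*(-31) = -426 + 31/6 = -2525/6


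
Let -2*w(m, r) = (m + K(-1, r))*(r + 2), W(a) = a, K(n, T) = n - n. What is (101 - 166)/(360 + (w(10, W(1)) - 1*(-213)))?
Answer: -65/558 ≈ -0.11649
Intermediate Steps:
K(n, T) = 0
w(m, r) = -m*(2 + r)/2 (w(m, r) = -(m + 0)*(r + 2)/2 = -m*(2 + r)/2)
(101 - 166)/(360 + (w(10, W(1)) - 1*(-213))) = (101 - 166)/(360 + ((½)*10*(-2 - 1*1) - 1*(-213))) = -65/(360 + ((½)*10*(-2 - 1) + 213)) = -65/(360 + ((½)*10*(-3) + 213)) = -65/(360 + (-15 + 213)) = -65/(360 + 198) = -65/558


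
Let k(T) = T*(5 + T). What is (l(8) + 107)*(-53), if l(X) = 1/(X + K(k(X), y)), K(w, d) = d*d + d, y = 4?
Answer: -158841/28 ≈ -5672.9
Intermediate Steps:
K(w, d) = d + d² (K(w, d) = d² + d = d + d²)
l(X) = 1/(20 + X) (l(X) = 1/(X + 4*(1 + 4)) = 1/(X + 4*5) = 1/(X + 20) = 1/(20 + X))
(l(8) + 107)*(-53) = (1/(20 + 8) + 107)*(-53) = (1/28 + 107)*(-53) = (2997/28)*(-53) = -158841/28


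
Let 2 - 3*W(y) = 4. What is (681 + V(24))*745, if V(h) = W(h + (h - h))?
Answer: 1520545/3 ≈ 5.0685e+5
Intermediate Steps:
W(y) = -⅔ (W(y) = ⅔ - ⅓*4 = ⅔ - 4/3 = -⅔)
V(h) = -⅔
(681 + V(24))*745 = (681 - ⅔)*745 = (2041/3)*745 = 1520545/3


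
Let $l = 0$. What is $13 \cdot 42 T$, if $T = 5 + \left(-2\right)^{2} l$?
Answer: $2730$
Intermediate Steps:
$T = 5$ ($T = 5 + \left(-2\right)^{2} \cdot 0 = 5 + 4 \cdot 0 = 5 + 0 = 5$)
$13 \cdot 42 T = 13 \cdot 42 \cdot 5 = 546 \cdot 5 = 2730$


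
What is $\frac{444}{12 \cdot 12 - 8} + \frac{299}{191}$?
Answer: $\frac{31367}{6494} \approx 4.8302$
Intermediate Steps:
$\frac{444}{12 \cdot 12 - 8} + \frac{299}{191} = \frac{444}{144 - 8} + 299 \cdot \frac{1}{191} = \frac{444}{136} + \frac{299}{191} = 444 \cdot \frac{1}{136} + \frac{299}{191} = \frac{111}{34} + \frac{299}{191} = \frac{31367}{6494}$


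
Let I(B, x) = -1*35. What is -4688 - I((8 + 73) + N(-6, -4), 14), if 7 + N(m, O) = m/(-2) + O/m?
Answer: -4653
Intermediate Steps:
N(m, O) = -7 - m/2 + O/m (N(m, O) = -7 + (m/(-2) + O/m) = -7 + (m*(-1/2) + O/m) = -7 + (-m/2 + O/m) = -7 - m/2 + O/m)
I(B, x) = -35
-4688 - I((8 + 73) + N(-6, -4), 14) = -4688 - 1*(-35) = -4688 + 35 = -4653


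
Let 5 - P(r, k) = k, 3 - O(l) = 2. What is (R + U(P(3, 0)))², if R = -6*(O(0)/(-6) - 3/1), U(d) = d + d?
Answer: 841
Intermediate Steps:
O(l) = 1 (O(l) = 3 - 1*2 = 3 - 2 = 1)
P(r, k) = 5 - k
U(d) = 2*d
R = 19 (R = -6*(1/(-6) - 3/1) = -6*(1*(-⅙) - 3*1) = -6*(-⅙ - 3) = -6*(-19/6) = 19)
(R + U(P(3, 0)))² = (19 + 2*(5 - 1*0))² = (19 + 2*(5 + 0))² = (19 + 2*5)² = (19 + 10)² = 29² = 841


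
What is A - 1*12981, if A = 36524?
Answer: 23543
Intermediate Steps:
A - 1*12981 = 36524 - 1*12981 = 36524 - 12981 = 23543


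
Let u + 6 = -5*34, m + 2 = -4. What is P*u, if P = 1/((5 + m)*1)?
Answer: 176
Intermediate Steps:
m = -6 (m = -2 - 4 = -6)
u = -176 (u = -6 - 5*34 = -6 - 170 = -176)
P = -1 (P = 1/((5 - 6)*1) = 1/(-1*1) = 1/(-1) = -1)
P*u = -1*(-176) = 176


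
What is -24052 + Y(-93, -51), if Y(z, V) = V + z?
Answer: -24196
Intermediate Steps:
-24052 + Y(-93, -51) = -24052 + (-51 - 93) = -24052 - 144 = -24196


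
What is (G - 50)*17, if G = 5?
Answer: -765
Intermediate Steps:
(G - 50)*17 = (5 - 50)*17 = -45*17 = -765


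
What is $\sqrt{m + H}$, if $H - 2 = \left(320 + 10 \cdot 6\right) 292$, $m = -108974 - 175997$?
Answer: $i \sqrt{174009} \approx 417.14 i$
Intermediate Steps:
$m = -284971$
$H = 110962$ ($H = 2 + \left(320 + 10 \cdot 6\right) 292 = 2 + \left(320 + 60\right) 292 = 2 + 380 \cdot 292 = 2 + 110960 = 110962$)
$\sqrt{m + H} = \sqrt{-284971 + 110962} = \sqrt{-174009} = i \sqrt{174009}$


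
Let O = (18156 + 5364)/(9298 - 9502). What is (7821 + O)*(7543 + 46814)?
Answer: 7120603929/17 ≈ 4.1886e+8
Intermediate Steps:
O = -1960/17 (O = 23520/(-204) = 23520*(-1/204) = -1960/17 ≈ -115.29)
(7821 + O)*(7543 + 46814) = (7821 - 1960/17)*(7543 + 46814) = (130997/17)*54357 = 7120603929/17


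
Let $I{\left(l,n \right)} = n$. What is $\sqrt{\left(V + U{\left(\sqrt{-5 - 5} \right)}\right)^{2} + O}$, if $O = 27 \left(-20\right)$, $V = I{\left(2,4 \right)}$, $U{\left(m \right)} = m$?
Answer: $\sqrt{-534 + 8 i \sqrt{10}} \approx 0.54723 + 23.115 i$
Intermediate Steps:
$V = 4$
$O = -540$
$\sqrt{\left(V + U{\left(\sqrt{-5 - 5} \right)}\right)^{2} + O} = \sqrt{\left(4 + \sqrt{-5 - 5}\right)^{2} - 540} = \sqrt{\left(4 + \sqrt{-10}\right)^{2} - 540} = \sqrt{\left(4 + i \sqrt{10}\right)^{2} - 540} = \sqrt{-540 + \left(4 + i \sqrt{10}\right)^{2}}$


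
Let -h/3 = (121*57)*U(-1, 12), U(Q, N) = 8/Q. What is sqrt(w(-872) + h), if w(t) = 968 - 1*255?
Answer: sqrt(166241) ≈ 407.73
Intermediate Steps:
w(t) = 713 (w(t) = 968 - 255 = 713)
h = 165528 (h = -3*121*57*8/(-1) = -20691*8*(-1) = -20691*(-8) = -3*(-55176) = 165528)
sqrt(w(-872) + h) = sqrt(713 + 165528) = sqrt(166241)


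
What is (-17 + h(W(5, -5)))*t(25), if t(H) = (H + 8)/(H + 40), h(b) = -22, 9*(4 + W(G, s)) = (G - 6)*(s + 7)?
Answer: -99/5 ≈ -19.800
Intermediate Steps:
W(G, s) = -4 + (-6 + G)*(7 + s)/9 (W(G, s) = -4 + ((G - 6)*(s + 7))/9 = -4 + ((-6 + G)*(7 + s))/9 = -4 + (-6 + G)*(7 + s)/9)
t(H) = (8 + H)/(40 + H)
(-17 + h(W(5, -5)))*t(25) = (-17 - 22)*((8 + 25)/(40 + 25)) = -39*33/65 = -99/5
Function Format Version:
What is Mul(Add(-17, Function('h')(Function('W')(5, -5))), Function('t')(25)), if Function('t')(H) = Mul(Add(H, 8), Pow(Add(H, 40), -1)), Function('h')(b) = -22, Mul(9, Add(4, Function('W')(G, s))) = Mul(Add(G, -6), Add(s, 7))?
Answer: Rational(-99, 5) ≈ -19.800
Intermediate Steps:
Function('W')(G, s) = Add(-4, Mul(Rational(1, 9), Add(-6, G), Add(7, s))) (Function('W')(G, s) = Add(-4, Mul(Rational(1, 9), Mul(Add(G, -6), Add(s, 7)))) = Add(-4, Mul(Rational(1, 9), Mul(Add(-6, G), Add(7, s)))) = Add(-4, Mul(Rational(1, 9), Add(-6, G), Add(7, s))))
Function('t')(H) = Mul(Pow(Add(40, H), -1), Add(8, H)) (Function('t')(H) = Mul(Add(8, H), Pow(Add(40, H), -1)) = Mul(Pow(Add(40, H), -1), Add(8, H)))
Mul(Add(-17, Function('h')(Function('W')(5, -5))), Function('t')(25)) = Mul(Add(-17, -22), Mul(Pow(Add(40, 25), -1), Add(8, 25))) = Mul(-39, Mul(Pow(65, -1), 33)) = Mul(-39, Mul(Rational(1, 65), 33)) = Mul(-39, Rational(33, 65)) = Rational(-99, 5)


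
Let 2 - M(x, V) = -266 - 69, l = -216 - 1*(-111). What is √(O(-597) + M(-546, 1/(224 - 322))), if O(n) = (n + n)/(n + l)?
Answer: 2*√128791/39 ≈ 18.404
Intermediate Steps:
l = -105 (l = -216 + 111 = -105)
O(n) = 2*n/(-105 + n) (O(n) = (n + n)/(n - 105) = (2*n)/(-105 + n) = 2*n/(-105 + n))
M(x, V) = 337 (M(x, V) = 2 - (-266 - 69) = 2 - 1*(-335) = 2 + 335 = 337)
√(O(-597) + M(-546, 1/(224 - 322))) = √(2*(-597)/(-105 - 597) + 337) = √(2*(-597)/(-702) + 337) = √(2*(-597)*(-1/702) + 337) = √(199/117 + 337) = √(39628/117) = 2*√128791/39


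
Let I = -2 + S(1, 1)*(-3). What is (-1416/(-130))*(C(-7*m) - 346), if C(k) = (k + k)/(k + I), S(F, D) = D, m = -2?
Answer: -728296/195 ≈ -3734.9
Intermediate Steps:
I = -5 (I = -2 + 1*(-3) = -2 - 3 = -5)
C(k) = 2*k/(-5 + k) (C(k) = (k + k)/(k - 5) = (2*k)/(-5 + k) = 2*k/(-5 + k))
(-1416/(-130))*(C(-7*m) - 346) = (-1416/(-130))*(2*(-7*(-2))/(-5 - 7*(-2)) - 346) = (-1416*(-1/130))*(2*14/(-5 + 14) - 346) = 708*(2*14/9 - 346)/65 = 708*(2*14*(⅑) - 346)/65 = 708*(28/9 - 346)/65 = (708/65)*(-3086/9) = -728296/195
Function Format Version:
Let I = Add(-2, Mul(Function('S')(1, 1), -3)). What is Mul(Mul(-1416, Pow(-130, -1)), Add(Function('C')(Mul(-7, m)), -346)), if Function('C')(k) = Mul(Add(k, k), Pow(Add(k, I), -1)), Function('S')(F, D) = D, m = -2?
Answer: Rational(-728296, 195) ≈ -3734.9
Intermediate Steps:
I = -5 (I = Add(-2, Mul(1, -3)) = Add(-2, -3) = -5)
Function('C')(k) = Mul(2, k, Pow(Add(-5, k), -1)) (Function('C')(k) = Mul(Add(k, k), Pow(Add(k, -5), -1)) = Mul(Mul(2, k), Pow(Add(-5, k), -1)) = Mul(2, k, Pow(Add(-5, k), -1)))
Mul(Mul(-1416, Pow(-130, -1)), Add(Function('C')(Mul(-7, m)), -346)) = Mul(Mul(-1416, Pow(-130, -1)), Add(Mul(2, Mul(-7, -2), Pow(Add(-5, Mul(-7, -2)), -1)), -346)) = Mul(Mul(-1416, Rational(-1, 130)), Add(Mul(2, 14, Pow(Add(-5, 14), -1)), -346)) = Mul(Rational(708, 65), Add(Mul(2, 14, Pow(9, -1)), -346)) = Mul(Rational(708, 65), Add(Mul(2, 14, Rational(1, 9)), -346)) = Mul(Rational(708, 65), Add(Rational(28, 9), -346)) = Mul(Rational(708, 65), Rational(-3086, 9)) = Rational(-728296, 195)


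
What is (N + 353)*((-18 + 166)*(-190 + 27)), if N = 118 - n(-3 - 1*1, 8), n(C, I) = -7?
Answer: -11531272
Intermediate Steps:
N = 125 (N = 118 - 1*(-7) = 118 + 7 = 125)
(N + 353)*((-18 + 166)*(-190 + 27)) = (125 + 353)*((-18 + 166)*(-190 + 27)) = 478*(148*(-163)) = 478*(-24124) = -11531272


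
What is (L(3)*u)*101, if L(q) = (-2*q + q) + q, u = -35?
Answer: 0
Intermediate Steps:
L(q) = 0 (L(q) = -q + q = 0)
(L(3)*u)*101 = (0*(-35))*101 = 0*101 = 0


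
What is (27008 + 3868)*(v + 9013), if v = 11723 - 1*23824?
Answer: -95345088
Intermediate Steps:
v = -12101 (v = 11723 - 23824 = -12101)
(27008 + 3868)*(v + 9013) = (27008 + 3868)*(-12101 + 9013) = 30876*(-3088) = -95345088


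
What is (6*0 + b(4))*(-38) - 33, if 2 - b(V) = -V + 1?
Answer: -223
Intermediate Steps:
b(V) = 1 + V (b(V) = 2 - (-V + 1) = 2 - (1 - V) = 2 + (-1 + V) = 1 + V)
(6*0 + b(4))*(-38) - 33 = (6*0 + (1 + 4))*(-38) - 33 = (0 + 5)*(-38) - 33 = 5*(-38) - 33 = -190 - 33 = -223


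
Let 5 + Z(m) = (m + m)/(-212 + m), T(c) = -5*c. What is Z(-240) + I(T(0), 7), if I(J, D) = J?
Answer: -445/113 ≈ -3.9381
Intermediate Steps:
Z(m) = -5 + 2*m/(-212 + m) (Z(m) = -5 + (m + m)/(-212 + m) = -5 + (2*m)/(-212 + m) = -5 + 2*m/(-212 + m))
Z(-240) + I(T(0), 7) = (1060 - 3*(-240))/(-212 - 240) - 5*0 = (1060 + 720)/(-452) + 0 = -1/452*1780 + 0 = -445/113 + 0 = -445/113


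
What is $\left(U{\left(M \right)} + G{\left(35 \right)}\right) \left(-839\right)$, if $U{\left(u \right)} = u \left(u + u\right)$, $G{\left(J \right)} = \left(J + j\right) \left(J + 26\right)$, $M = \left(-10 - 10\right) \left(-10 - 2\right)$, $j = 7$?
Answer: $-98802318$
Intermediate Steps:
$M = 240$ ($M = \left(-20\right) \left(-12\right) = 240$)
$G{\left(J \right)} = \left(7 + J\right) \left(26 + J\right)$ ($G{\left(J \right)} = \left(J + 7\right) \left(J + 26\right) = \left(7 + J\right) \left(26 + J\right)$)
$U{\left(u \right)} = 2 u^{2}$ ($U{\left(u \right)} = u 2 u = 2 u^{2}$)
$\left(U{\left(M \right)} + G{\left(35 \right)}\right) \left(-839\right) = \left(2 \cdot 240^{2} + \left(182 + 35^{2} + 33 \cdot 35\right)\right) \left(-839\right) = \left(2 \cdot 57600 + \left(182 + 1225 + 1155\right)\right) \left(-839\right) = \left(115200 + 2562\right) \left(-839\right) = 117762 \left(-839\right) = -98802318$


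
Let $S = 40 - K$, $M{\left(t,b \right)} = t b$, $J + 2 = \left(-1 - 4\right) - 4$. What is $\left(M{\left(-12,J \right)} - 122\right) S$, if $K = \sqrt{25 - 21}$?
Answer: $380$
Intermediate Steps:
$K = 2$ ($K = \sqrt{4} = 2$)
$J = -11$ ($J = -2 - 9 = -11$)
$M{\left(t,b \right)} = b t$
$S = 38$ ($S = 40 - 2 = 38$)
$\left(M{\left(-12,J \right)} - 122\right) S = \left(\left(-11\right) \left(-12\right) - 122\right) 38 = \left(132 - 122\right) 38 = 10 \cdot 38 = 380$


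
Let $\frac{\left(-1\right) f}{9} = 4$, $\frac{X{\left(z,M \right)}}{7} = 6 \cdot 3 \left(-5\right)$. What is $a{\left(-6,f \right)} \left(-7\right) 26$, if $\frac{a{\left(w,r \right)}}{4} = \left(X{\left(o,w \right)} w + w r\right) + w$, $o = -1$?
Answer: $-2904720$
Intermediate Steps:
$X{\left(z,M \right)} = -630$ ($X{\left(z,M \right)} = 7 \cdot 6 \cdot 3 \left(-5\right) = 7 \cdot 18 \left(-5\right) = 7 \left(-90\right) = -630$)
$f = -36$ ($f = \left(-9\right) 4 = -36$)
$a{\left(w,r \right)} = - 2516 w + 4 r w$ ($a{\left(w,r \right)} = 4 \left(\left(- 630 w + w r\right) + w\right) = 4 \left(\left(- 630 w + r w\right) + w\right) = 4 \left(- 629 w + r w\right) = - 2516 w + 4 r w$)
$a{\left(-6,f \right)} \left(-7\right) 26 = 4 \left(-6\right) \left(-629 - 36\right) \left(-7\right) 26 = 4 \left(-6\right) \left(-665\right) \left(-7\right) 26 = 15960 \left(-7\right) 26 = \left(-111720\right) 26 = -2904720$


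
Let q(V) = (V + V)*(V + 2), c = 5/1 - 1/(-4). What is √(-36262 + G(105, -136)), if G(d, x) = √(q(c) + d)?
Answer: √(-145048 + 3*√322)/2 ≈ 190.39*I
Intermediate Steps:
c = 21/4 (c = 5*1 - 1*(-¼) = 5 + ¼ = 21/4 ≈ 5.2500)
q(V) = 2*V*(2 + V) (q(V) = (2*V)*(2 + V) = 2*V*(2 + V))
G(d, x) = √(609/8 + d) (G(d, x) = √(2*(21/4)*(2 + 21/4) + d) = √(2*(21/4)*(29/4) + d) = √(609/8 + d))
√(-36262 + G(105, -136)) = √(-36262 + √(1218 + 16*105)/4) = √(-36262 + √(1218 + 1680)/4) = √(-36262 + √2898/4) = √(-36262 + (3*√322)/4) = √(-36262 + 3*√322/4)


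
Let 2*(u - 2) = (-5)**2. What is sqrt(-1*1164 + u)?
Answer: 11*I*sqrt(38)/2 ≈ 33.904*I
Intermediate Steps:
u = 29/2 (u = 2 + (1/2)*(-5)**2 = 2 + (1/2)*25 = 2 + 25/2 = 29/2 ≈ 14.500)
sqrt(-1*1164 + u) = sqrt(-1*1164 + 29/2) = sqrt(-1164 + 29/2) = sqrt(-2299/2) = 11*I*sqrt(38)/2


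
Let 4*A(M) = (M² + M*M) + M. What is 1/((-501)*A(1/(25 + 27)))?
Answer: -5408/13527 ≈ -0.39979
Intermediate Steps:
A(M) = M²/2 + M/4 (A(M) = ((M² + M*M) + M)/4 = ((M² + M²) + M)/4 = (2*M² + M)/4 = (M + 2*M²)/4 = M²/2 + M/4)
1/((-501)*A(1/(25 + 27))) = 1/((-501)*(((1 + 2/(25 + 27))/(4*(25 + 27))))) = -208/(1 + 2/52)/501 = -208/(1 + 2*(1/52))/501 = -208/(1 + 1/26)/501 = -1/(501*((¼)*(1/52)*(27/26))) = -1/(501*27/5408) = -1/501*5408/27 = -5408/13527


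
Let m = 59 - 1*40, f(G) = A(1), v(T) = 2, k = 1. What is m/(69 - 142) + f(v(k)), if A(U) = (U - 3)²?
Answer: 273/73 ≈ 3.7397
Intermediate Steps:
A(U) = (-3 + U)²
f(G) = 4 (f(G) = (-3 + 1)² = (-2)² = 4)
m = 19 (m = 59 - 40 = 19)
m/(69 - 142) + f(v(k)) = 19/(69 - 142) + 4 = 19/(-73) + 4 = 19*(-1/73) + 4 = -19/73 + 4 = 273/73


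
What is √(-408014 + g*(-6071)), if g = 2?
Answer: 6*I*√11671 ≈ 648.19*I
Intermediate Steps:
√(-408014 + g*(-6071)) = √(-408014 + 2*(-6071)) = √(-408014 - 12142) = √(-420156) = 6*I*√11671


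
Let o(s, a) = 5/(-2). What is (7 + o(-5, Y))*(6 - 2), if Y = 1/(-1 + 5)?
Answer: 18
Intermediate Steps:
Y = ¼ (Y = 1/4 = ¼ ≈ 0.25000)
o(s, a) = -5/2 (o(s, a) = 5*(-½) = -5/2)
(7 + o(-5, Y))*(6 - 2) = (7 - 5/2)*(6 - 2) = (9/2)*4 = 18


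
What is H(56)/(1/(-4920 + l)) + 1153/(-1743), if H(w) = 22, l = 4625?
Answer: -11313223/1743 ≈ -6490.7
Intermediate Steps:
H(56)/(1/(-4920 + l)) + 1153/(-1743) = 22/(1/(-4920 + 4625)) + 1153/(-1743) = 22/(1/(-295)) + 1153*(-1/1743) = 22/(-1/295) - 1153/1743 = 22*(-295) - 1153/1743 = -6490 - 1153/1743 = -11313223/1743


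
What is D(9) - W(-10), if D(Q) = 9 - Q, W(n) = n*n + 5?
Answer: -105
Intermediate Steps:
W(n) = 5 + n**2 (W(n) = n**2 + 5 = 5 + n**2)
D(9) - W(-10) = (9 - 1*9) - (5 + (-10)**2) = (9 - 9) - (5 + 100) = 0 - 1*105 = 0 - 105 = -105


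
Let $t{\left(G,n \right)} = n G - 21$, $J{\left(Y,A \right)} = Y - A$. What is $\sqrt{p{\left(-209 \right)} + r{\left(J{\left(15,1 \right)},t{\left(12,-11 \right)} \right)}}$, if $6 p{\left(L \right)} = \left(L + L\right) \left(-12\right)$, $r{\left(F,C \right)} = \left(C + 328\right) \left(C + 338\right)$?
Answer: $\sqrt{33211} \approx 182.24$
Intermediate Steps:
$t{\left(G,n \right)} = -21 + G n$ ($t{\left(G,n \right)} = G n - 21 = -21 + G n$)
$r{\left(F,C \right)} = \left(328 + C\right) \left(338 + C\right)$
$p{\left(L \right)} = - 4 L$ ($p{\left(L \right)} = \frac{\left(L + L\right) \left(-12\right)}{6} = \frac{2 L \left(-12\right)}{6} = \frac{\left(-24\right) L}{6} = - 4 L$)
$\sqrt{p{\left(-209 \right)} + r{\left(J{\left(15,1 \right)},t{\left(12,-11 \right)} \right)}} = \sqrt{\left(-4\right) \left(-209\right) + \left(110864 + \left(-21 + 12 \left(-11\right)\right)^{2} + 666 \left(-21 + 12 \left(-11\right)\right)\right)} = \sqrt{836 + \left(110864 + \left(-21 - 132\right)^{2} + 666 \left(-21 - 132\right)\right)} = \sqrt{836 + \left(110864 + \left(-153\right)^{2} + 666 \left(-153\right)\right)} = \sqrt{836 + \left(110864 + 23409 - 101898\right)} = \sqrt{836 + 32375} = \sqrt{33211}$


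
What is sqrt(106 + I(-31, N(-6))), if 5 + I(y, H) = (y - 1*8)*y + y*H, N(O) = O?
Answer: 2*sqrt(374) ≈ 38.678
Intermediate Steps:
I(y, H) = -5 + H*y + y*(-8 + y) (I(y, H) = -5 + ((y - 1*8)*y + y*H) = -5 + ((y - 8)*y + H*y) = -5 + ((-8 + y)*y + H*y) = -5 + (y*(-8 + y) + H*y) = -5 + (H*y + y*(-8 + y)) = -5 + H*y + y*(-8 + y))
sqrt(106 + I(-31, N(-6))) = sqrt(106 + (-5 + (-31)**2 - 8*(-31) - 6*(-31))) = sqrt(106 + (-5 + 961 + 248 + 186)) = sqrt(106 + 1390) = sqrt(1496) = 2*sqrt(374)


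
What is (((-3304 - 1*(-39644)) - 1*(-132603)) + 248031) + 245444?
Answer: 662418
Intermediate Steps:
(((-3304 - 1*(-39644)) - 1*(-132603)) + 248031) + 245444 = (((-3304 + 39644) + 132603) + 248031) + 245444 = ((36340 + 132603) + 248031) + 245444 = (168943 + 248031) + 245444 = 416974 + 245444 = 662418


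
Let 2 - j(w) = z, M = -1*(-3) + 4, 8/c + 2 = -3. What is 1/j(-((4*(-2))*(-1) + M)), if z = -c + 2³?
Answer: -5/38 ≈ -0.13158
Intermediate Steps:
c = -8/5 (c = 8/(-2 - 3) = 8/(-5) = 8*(-⅕) = -8/5 ≈ -1.6000)
M = 7 (M = 3 + 4 = 7)
z = 48/5 (z = -1*(-8/5) + 2³ = 8/5 + 8 = 48/5 ≈ 9.6000)
j(w) = -38/5 (j(w) = 2 - 1*48/5 = 2 - 48/5 = -38/5)
1/j(-((4*(-2))*(-1) + M)) = 1/(-38/5) = -5/38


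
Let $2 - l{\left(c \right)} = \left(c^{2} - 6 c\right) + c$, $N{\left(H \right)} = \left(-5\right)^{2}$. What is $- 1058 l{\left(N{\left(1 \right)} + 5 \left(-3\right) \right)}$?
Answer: $50784$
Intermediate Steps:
$N{\left(H \right)} = 25$
$l{\left(c \right)} = 2 - c^{2} + 5 c$ ($l{\left(c \right)} = 2 - \left(\left(c^{2} - 6 c\right) + c\right) = 2 - \left(c^{2} - 5 c\right) = 2 - c^{2} + 5 c$)
$- 1058 l{\left(N{\left(1 \right)} + 5 \left(-3\right) \right)} = - 1058 \left(2 - \left(25 + 5 \left(-3\right)\right)^{2} + 5 \left(25 + 5 \left(-3\right)\right)\right) = - 1058 \left(2 - \left(25 - 15\right)^{2} + 5 \left(25 - 15\right)\right) = - 1058 \left(2 - 10^{2} + 5 \cdot 10\right) = - 1058 \left(2 - 100 + 50\right) = \left(-1058\right) \left(-48\right) = 50784$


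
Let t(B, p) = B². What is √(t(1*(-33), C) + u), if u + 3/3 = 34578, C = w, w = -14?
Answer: √35666 ≈ 188.85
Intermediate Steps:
C = -14
u = 34577 (u = -1 + 34578 = 34577)
√(t(1*(-33), C) + u) = √((1*(-33))² + 34577) = √((-33)² + 34577) = √(1089 + 34577) = √35666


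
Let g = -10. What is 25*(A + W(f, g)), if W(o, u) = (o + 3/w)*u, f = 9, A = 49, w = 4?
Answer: -2425/2 ≈ -1212.5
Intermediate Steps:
W(o, u) = u*(3/4 + o) (W(o, u) = (o + 3/4)*u = (3/4 + o)*u = u*(3/4 + o))
25*(A + W(f, g)) = 25*(49 + (1/4)*(-10)*(3 + 4*9)) = 25*(49 + (1/4)*(-10)*(3 + 36)) = 25*(49 + (1/4)*(-10)*39) = 25*(49 - 195/2) = 25*(-97/2) = -2425/2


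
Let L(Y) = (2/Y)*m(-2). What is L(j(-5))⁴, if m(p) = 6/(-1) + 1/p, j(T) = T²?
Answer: 28561/390625 ≈ 0.073116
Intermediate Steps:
m(p) = -6 + 1/p (m(p) = 6*(-1) + 1/p = -6 + 1/p)
L(Y) = -13/Y (L(Y) = (2/Y)*(-6 + 1/(-2)) = (2/Y)*(-6 - ½) = (2/Y)*(-13/2) = -13/Y)
L(j(-5))⁴ = (-13/((-5)²))⁴ = (-13/25)⁴ = 28561/390625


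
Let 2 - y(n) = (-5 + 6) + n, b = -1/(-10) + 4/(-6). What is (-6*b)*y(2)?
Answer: -17/5 ≈ -3.4000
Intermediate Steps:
b = -17/30 (b = -1*(-⅒) + 4*(-⅙) = ⅒ - ⅔ = -17/30 ≈ -0.56667)
y(n) = 1 - n (y(n) = 2 - ((-5 + 6) + n) = 2 - (1 + n) = 2 + (-1 - n) = 1 - n)
(-6*b)*y(2) = (-6*(-17/30))*(1 - 1*2) = 17*(1 - 2)/5 = (17/5)*(-1) = -17/5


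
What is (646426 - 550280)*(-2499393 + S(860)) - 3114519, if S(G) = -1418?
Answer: -240446088925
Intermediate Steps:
(646426 - 550280)*(-2499393 + S(860)) - 3114519 = (646426 - 550280)*(-2499393 - 1418) - 3114519 = 96146*(-2500811) - 3114519 = -240442974406 - 3114519 = -240446088925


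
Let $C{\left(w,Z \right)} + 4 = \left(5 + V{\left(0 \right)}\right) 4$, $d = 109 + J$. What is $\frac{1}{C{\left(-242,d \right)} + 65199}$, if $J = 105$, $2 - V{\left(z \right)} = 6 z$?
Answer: $\frac{1}{65223} \approx 1.5332 \cdot 10^{-5}$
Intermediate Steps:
$V{\left(z \right)} = 2 - 6 z$
$d = 214$ ($d = 109 + 105 = 214$)
$C{\left(w,Z \right)} = 24$ ($C{\left(w,Z \right)} = -4 + \left(5 + \left(2 - 0\right)\right) 4 = -4 + \left(5 + \left(2 + 0\right)\right) 4 = -4 + \left(5 + 2\right) 4 = -4 + 7 \cdot 4 = -4 + 28 = 24$)
$\frac{1}{C{\left(-242,d \right)} + 65199} = \frac{1}{24 + 65199} = \frac{1}{65223}$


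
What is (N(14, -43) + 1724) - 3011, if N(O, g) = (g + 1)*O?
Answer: -1875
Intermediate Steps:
N(O, g) = O*(1 + g) (N(O, g) = (1 + g)*O = O*(1 + g))
(N(14, -43) + 1724) - 3011 = (14*(1 - 43) + 1724) - 3011 = (14*(-42) + 1724) - 3011 = (-588 + 1724) - 3011 = 1136 - 3011 = -1875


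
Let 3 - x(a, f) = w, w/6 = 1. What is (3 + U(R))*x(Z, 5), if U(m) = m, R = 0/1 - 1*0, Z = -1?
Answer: -9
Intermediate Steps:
R = 0 (R = 0*1 + 0 = 0 + 0 = 0)
w = 6 (w = 6*1 = 6)
x(a, f) = -3 (x(a, f) = 3 - 1*6 = 3 - 6 = -3)
(3 + U(R))*x(Z, 5) = (3 + 0)*(-3) = 3*(-3) = -9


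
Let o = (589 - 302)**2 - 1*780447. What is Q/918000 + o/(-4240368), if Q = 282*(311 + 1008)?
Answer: 142623097/250299500 ≈ 0.56981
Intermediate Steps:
Q = 371958 (Q = 282*1319 = 371958)
o = -698078 (o = 287**2 - 780447 = 82369 - 780447 = -698078)
Q/918000 + o/(-4240368) = 371958/918000 - 698078/(-4240368) = 371958*(1/918000) - 698078*(-1/4240368) = 61993/153000 + 349039/2120184 = 142623097/250299500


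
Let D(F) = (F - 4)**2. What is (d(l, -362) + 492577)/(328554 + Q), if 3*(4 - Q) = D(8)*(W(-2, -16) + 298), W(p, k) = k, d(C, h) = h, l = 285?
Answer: 492215/327054 ≈ 1.5050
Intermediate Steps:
D(F) = (-4 + F)**2
Q = -1500 (Q = 4 - (-4 + 8)**2*(-16 + 298)/3 = 4 - 4**2*282/3 = 4 - 16*282/3 = 4 - 1/3*4512 = 4 - 1504 = -1500)
(d(l, -362) + 492577)/(328554 + Q) = (-362 + 492577)/(328554 - 1500) = 492215/327054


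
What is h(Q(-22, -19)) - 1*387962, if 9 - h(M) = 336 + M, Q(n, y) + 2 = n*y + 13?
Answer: -388718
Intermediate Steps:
Q(n, y) = 11 + n*y (Q(n, y) = -2 + (n*y + 13) = -2 + (13 + n*y) = 11 + n*y)
h(M) = -327 - M (h(M) = 9 - (336 + M) = 9 + (-336 - M) = -327 - M)
h(Q(-22, -19)) - 1*387962 = (-327 - (11 - 22*(-19))) - 1*387962 = (-327 - (11 + 418)) - 387962 = (-327 - 1*429) - 387962 = (-327 - 429) - 387962 = -756 - 387962 = -388718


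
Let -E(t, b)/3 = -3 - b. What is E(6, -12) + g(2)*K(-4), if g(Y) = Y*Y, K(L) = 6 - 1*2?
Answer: -11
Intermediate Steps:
K(L) = 4 (K(L) = 6 - 2 = 4)
g(Y) = Y²
E(t, b) = 9 + 3*b (E(t, b) = -3*(-3 - b) = 9 + 3*b)
E(6, -12) + g(2)*K(-4) = (9 + 3*(-12)) + 2²*4 = (9 - 36) + 4*4 = -27 + 16 = -11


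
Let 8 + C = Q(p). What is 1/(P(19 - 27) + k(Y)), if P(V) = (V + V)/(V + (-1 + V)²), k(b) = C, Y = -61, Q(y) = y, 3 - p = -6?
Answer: 73/57 ≈ 1.2807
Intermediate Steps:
p = 9 (p = 3 - 1*(-6) = 3 + 6 = 9)
C = 1 (C = -8 + 9 = 1)
k(b) = 1
P(V) = 2*V/(V + (-1 + V)²) (P(V) = (2*V)/(V + (-1 + V)²) = 2*V/(V + (-1 + V)²))
1/(P(19 - 27) + k(Y)) = 1/(2*(19 - 27)/((19 - 27) + (-1 + (19 - 27))²) + 1) = 1/(2*(-8)/(-8 + (-1 - 8)²) + 1) = 1/(2*(-8)/(-8 + (-9)²) + 1) = 1/(2*(-8)/(-8 + 81) + 1) = 1/(2*(-8)/73 + 1) = 1/(2*(-8)*(1/73) + 1) = 1/(-16/73 + 1) = 1/(57/73) = 73/57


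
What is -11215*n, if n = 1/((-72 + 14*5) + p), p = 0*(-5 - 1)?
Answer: 11215/2 ≈ 5607.5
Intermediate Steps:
p = 0 (p = 0*(-6) = 0)
n = -½ (n = 1/((-72 + 14*5) + 0) = 1/((-72 + 70) + 0) = 1/(-2 + 0) = 1/(-2) = -½ ≈ -0.50000)
-11215*n = -11215*(-½) = 11215/2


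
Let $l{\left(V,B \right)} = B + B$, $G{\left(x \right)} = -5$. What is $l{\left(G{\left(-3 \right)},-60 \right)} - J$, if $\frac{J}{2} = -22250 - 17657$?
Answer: $79694$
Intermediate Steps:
$l{\left(V,B \right)} = 2 B$
$J = -79814$ ($J = 2 \left(-22250 - 17657\right) = 2 \left(-39907\right) = -79814$)
$l{\left(G{\left(-3 \right)},-60 \right)} - J = 2 \left(-60\right) - -79814 = -120 + 79814 = 79694$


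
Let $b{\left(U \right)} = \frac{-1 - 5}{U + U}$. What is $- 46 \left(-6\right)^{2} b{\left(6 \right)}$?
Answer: $828$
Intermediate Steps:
$b{\left(U \right)} = - \frac{3}{U}$ ($b{\left(U \right)} = - \frac{6}{2 U} = - 6 \frac{1}{2 U} = - \frac{3}{U}$)
$- 46 \left(-6\right)^{2} b{\left(6 \right)} = - 46 \left(-6\right)^{2} \left(- \frac{3}{6}\right) = \left(-46\right) 36 \left(\left(-3\right) \frac{1}{6}\right) = \left(-1656\right) \left(- \frac{1}{2}\right) = 828$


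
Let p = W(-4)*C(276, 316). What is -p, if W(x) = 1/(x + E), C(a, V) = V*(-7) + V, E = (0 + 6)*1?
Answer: 948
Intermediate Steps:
E = 6 (E = 6*1 = 6)
C(a, V) = -6*V (C(a, V) = -7*V + V = -6*V)
W(x) = 1/(6 + x) (W(x) = 1/(x + 6) = 1/(6 + x))
p = -948 (p = (-6*316)/(6 - 4) = -1896/2 = (½)*(-1896) = -948)
-p = -1*(-948) = 948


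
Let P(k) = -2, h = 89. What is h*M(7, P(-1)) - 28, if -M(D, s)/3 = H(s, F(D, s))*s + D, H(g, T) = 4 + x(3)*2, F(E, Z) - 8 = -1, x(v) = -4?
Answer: -4033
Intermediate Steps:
F(E, Z) = 7 (F(E, Z) = 8 - 1 = 7)
H(g, T) = -4 (H(g, T) = 4 - 4*2 = 4 - 8 = -4)
M(D, s) = -3*D + 12*s (M(D, s) = -3*(-4*s + D) = -3*(D - 4*s) = -3*D + 12*s)
h*M(7, P(-1)) - 28 = 89*(-3*7 + 12*(-2)) - 28 = 89*(-21 - 24) - 28 = 89*(-45) - 28 = -4005 - 28 = -4033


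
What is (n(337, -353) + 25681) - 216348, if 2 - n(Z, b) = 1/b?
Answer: -67304744/353 ≈ -1.9067e+5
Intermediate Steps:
n(Z, b) = 2 - 1/b
(n(337, -353) + 25681) - 216348 = ((2 - 1/(-353)) + 25681) - 216348 = ((2 - 1*(-1/353)) + 25681) - 216348 = ((2 + 1/353) + 25681) - 216348 = (707/353 + 25681) - 216348 = 9066100/353 - 216348 = -67304744/353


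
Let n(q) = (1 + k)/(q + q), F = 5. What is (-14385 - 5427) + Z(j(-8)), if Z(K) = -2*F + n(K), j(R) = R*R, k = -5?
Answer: -634305/32 ≈ -19822.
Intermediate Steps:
j(R) = R²
n(q) = -2/q (n(q) = (1 - 5)/(q + q) = -4*1/(2*q) = -2/q)
Z(K) = -10 - 2/K (Z(K) = -2*5 - 2/K = -10 - 2/K)
(-14385 - 5427) + Z(j(-8)) = (-14385 - 5427) + (-10 - 2/((-8)²)) = -19812 + (-10 - 2/64) = -19812 + (-10 - 2*1/64) = -19812 + (-10 - 1/32) = -19812 - 321/32 = -634305/32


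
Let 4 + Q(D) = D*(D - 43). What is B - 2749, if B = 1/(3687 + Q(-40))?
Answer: -19251246/7003 ≈ -2749.0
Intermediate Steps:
Q(D) = -4 + D*(-43 + D) (Q(D) = -4 + D*(D - 43) = -4 + D*(-43 + D))
B = 1/7003 (B = 1/(3687 + (-4 + (-40)² - 43*(-40))) = 1/(3687 + (-4 + 1600 + 1720)) = 1/(3687 + 3316) = 1/7003 ≈ 0.00014280)
B - 2749 = 1/7003 - 2749 = -19251246/7003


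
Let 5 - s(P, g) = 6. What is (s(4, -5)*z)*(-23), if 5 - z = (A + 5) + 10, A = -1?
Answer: -207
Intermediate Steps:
s(P, g) = -1 (s(P, g) = 5 - 1*6 = 5 - 6 = -1)
z = -9 (z = 5 - ((-1 + 5) + 10) = 5 - (4 + 10) = 5 - 1*14 = 5 - 14 = -9)
(s(4, -5)*z)*(-23) = -1*(-9)*(-23) = 9*(-23) = -207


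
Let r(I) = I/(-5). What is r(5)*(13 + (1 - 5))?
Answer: -9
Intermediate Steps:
r(I) = -I/5 (r(I) = I*(-⅕) = -I/5)
r(5)*(13 + (1 - 5)) = (-⅕*5)*(13 + (1 - 5)) = -(13 - 4) = -1*9 = -9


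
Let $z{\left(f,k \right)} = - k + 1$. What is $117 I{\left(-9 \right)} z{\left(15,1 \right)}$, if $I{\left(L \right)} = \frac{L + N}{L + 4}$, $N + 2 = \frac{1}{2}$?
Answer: $0$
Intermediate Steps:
$N = - \frac{3}{2}$ ($N = -2 + \frac{1}{2} = - \frac{3}{2} \approx -1.5$)
$z{\left(f,k \right)} = 1 - k$
$I{\left(L \right)} = \frac{- \frac{3}{2} + L}{4 + L}$ ($I{\left(L \right)} = \frac{L - \frac{3}{2}}{L + 4} = \frac{- \frac{3}{2} + L}{4 + L}$)
$117 I{\left(-9 \right)} z{\left(15,1 \right)} = 117 \frac{- \frac{3}{2} - 9}{4 - 9} \left(1 - 1\right) = 117 \frac{1}{-5} \left(- \frac{21}{2}\right) \left(1 - 1\right) = 117 \left(\left(- \frac{1}{5}\right) \left(- \frac{21}{2}\right)\right) 0 = 117 \cdot \frac{21}{10} \cdot 0 = \frac{2457}{10} \cdot 0 = 0$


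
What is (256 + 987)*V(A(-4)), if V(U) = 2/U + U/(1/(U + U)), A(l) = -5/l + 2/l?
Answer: 113113/24 ≈ 4713.0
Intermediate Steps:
A(l) = -3/l
V(U) = 2/U + 2*U**2 (V(U) = 2/U + U/(1/(2*U)) = 2/U + U/((1/(2*U))) = 2/U + U*(2*U) = 2/U + 2*U**2)
(256 + 987)*V(A(-4)) = (256 + 987)*(2*(1 + (-3/(-4))**3)/((-3/(-4)))) = 1243*(2*(1 + (-3*(-1/4))**3)/((-3*(-1/4)))) = 1243*(2*(1 + (3/4)**3)/(3/4)) = 1243*(2*(4/3)*(1 + 27/64)) = 1243*(2*(4/3)*(91/64)) = 1243*(91/24) = 113113/24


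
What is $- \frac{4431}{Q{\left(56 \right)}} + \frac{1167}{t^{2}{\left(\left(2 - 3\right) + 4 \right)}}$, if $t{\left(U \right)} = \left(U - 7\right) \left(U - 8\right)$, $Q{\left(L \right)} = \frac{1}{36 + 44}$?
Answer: $- \frac{141790833}{400} \approx -3.5448 \cdot 10^{5}$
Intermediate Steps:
$Q{\left(L \right)} = \frac{1}{80}$
$t{\left(U \right)} = \left(-8 + U\right) \left(-7 + U\right)$ ($t{\left(U \right)} = \left(-7 + U\right) \left(-8 + U\right) = \left(-8 + U\right) \left(-7 + U\right)$)
$- \frac{4431}{Q{\left(56 \right)}} + \frac{1167}{t^{2}{\left(\left(2 - 3\right) + 4 \right)}} = - 4431 \frac{1}{\frac{1}{80}} + \frac{1167}{\left(56 + \left(\left(2 - 3\right) + 4\right)^{2} - 15 \left(\left(2 - 3\right) + 4\right)\right)^{2}} = \left(-4431\right) 80 + \frac{1167}{\left(56 + \left(\left(2 - 3\right) + 4\right)^{2} - 15 \left(\left(2 - 3\right) + 4\right)\right)^{2}} = -354480 + \frac{1167}{\left(56 + \left(-1 + 4\right)^{2} - 15 \left(-1 + 4\right)\right)^{2}} = -354480 + \frac{1167}{\left(56 + 3^{2} - 45\right)^{2}} = -354480 + \frac{1167}{\left(56 + 9 - 45\right)^{2}} = -354480 + \frac{1167}{20^{2}} = -354480 + \frac{1167}{400} = - \frac{141790833}{400}$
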